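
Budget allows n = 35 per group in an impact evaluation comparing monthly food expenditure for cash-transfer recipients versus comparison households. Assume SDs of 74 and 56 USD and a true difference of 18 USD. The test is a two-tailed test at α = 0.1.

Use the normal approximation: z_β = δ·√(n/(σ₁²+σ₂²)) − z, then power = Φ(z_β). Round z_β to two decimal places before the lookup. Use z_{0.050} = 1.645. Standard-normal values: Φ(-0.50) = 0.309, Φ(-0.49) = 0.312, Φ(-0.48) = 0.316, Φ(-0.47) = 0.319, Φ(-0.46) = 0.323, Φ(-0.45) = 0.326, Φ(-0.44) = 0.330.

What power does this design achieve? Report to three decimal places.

z_β = δ·√(n/(σ₁²+σ₂²)) − z_{α/2}
    = 18 · √(35/8612) − 1.645
    = 18 · 0.06375 − 1.645
    = 1.1475 − 1.645 = -0.4975 → -0.50
Power = Φ(-0.50) = 0.309.

Power ≈ 0.309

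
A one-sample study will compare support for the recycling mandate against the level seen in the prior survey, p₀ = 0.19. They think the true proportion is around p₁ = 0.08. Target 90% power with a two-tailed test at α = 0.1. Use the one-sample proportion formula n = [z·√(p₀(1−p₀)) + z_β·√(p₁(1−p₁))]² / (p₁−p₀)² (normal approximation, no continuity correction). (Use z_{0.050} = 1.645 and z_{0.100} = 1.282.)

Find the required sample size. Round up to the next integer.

n = [z_{α/2}·√(p₀q₀) + z_β·√(p₁q₁)]² / (p₁ − p₀)²
  = [1.645·√(0.19·0.81) + 1.282·√(0.08·0.92)]² / (-0.11)²
  = [1.645·0.3923 + 1.282·0.2713]² / 0.0121
  = [0.9931]² / 0.0121
  = 81.51
Round up → n = 82.

n = 82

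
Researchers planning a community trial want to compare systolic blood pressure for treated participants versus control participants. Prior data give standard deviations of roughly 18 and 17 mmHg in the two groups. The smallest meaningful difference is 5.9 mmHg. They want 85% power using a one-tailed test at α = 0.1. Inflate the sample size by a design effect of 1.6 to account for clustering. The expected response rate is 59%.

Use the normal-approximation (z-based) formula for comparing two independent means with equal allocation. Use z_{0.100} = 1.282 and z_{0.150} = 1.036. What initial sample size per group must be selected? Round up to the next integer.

n = (z_α + z_β)² · (σ₁² + σ₂²) / δ²
  = (1.282 + 1.036)² · (18² + 17² = 613) / 5.9²
  = 5.3731 · 613 / 34.81
  = 94.62
Design effect: 1.6 × 94.62 = 151.39.
Adjust for 59% response: 151.39 / 0.59 = 256.60.
Round up → n = 257 per group.

n = 257 per group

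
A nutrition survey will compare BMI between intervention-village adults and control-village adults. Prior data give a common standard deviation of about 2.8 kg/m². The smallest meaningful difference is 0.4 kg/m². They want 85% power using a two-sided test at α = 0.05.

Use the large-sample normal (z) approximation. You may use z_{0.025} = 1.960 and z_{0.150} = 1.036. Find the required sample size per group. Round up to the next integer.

n = 880 per group

n = (z_{α/2} + z_β)² · (σ₁² + σ₂²) / δ²
  = (1.960 + 1.036)² · (2·2.8² = 15.68) / 0.4²
  = 8.9760 · 15.68 / 0.16
  = 879.65
Round up → n = 880 per group.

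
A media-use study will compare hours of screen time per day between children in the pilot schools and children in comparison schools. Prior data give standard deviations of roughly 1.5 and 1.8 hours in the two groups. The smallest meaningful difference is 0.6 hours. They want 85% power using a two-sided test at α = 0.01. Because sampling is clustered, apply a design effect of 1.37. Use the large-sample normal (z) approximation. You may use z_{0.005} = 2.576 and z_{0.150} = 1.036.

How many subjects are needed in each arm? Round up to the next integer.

n = (z_{α/2} + z_β)² · (σ₁² + σ₂²) / δ²
  = (2.576 + 1.036)² · (1.5² + 1.8² = 5.49) / 0.6²
  = 13.0465 · 5.49 / 0.36
  = 198.96
Design effect: 1.37 × 198.96 = 272.57.
Round up → n = 273 per group.

n = 273 per group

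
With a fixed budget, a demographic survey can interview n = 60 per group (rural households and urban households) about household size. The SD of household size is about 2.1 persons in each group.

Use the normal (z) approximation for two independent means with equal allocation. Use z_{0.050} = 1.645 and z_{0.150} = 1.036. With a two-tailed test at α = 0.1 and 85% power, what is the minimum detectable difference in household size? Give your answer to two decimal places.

Minimum detectable difference ≈ 1.03 persons

δ = (z_{α/2} + z_β) · √((σ₁²+σ₂²)/n)
  = (1.645 + 1.036) · √(8.82/60)
  = 2.681 · √0.147
  = 2.681 · 0.3834
  = 1.0279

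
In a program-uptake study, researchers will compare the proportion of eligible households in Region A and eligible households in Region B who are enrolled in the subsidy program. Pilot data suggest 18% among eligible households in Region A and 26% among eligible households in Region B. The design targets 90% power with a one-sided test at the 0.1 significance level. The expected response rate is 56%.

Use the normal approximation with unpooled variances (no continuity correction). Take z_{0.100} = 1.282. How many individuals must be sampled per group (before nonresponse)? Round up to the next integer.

n = 624 per group

n = (z_α + z_β)² · [p₁(1−p₁) + p₂(1−p₂)] / (p₁ − p₂)²
  = (1.282 + 1.282)² · (0.18·0.82 + 0.26·0.74) / (-0.08)²
  = (2.564)² · (0.1476 + 0.1924) / 0.0064
  = 6.5741 · 0.3400 / 0.0064
  = 349.25
Adjust for 56% response: 349.25 / 0.56 = 623.66.
Round up → n = 624 per group.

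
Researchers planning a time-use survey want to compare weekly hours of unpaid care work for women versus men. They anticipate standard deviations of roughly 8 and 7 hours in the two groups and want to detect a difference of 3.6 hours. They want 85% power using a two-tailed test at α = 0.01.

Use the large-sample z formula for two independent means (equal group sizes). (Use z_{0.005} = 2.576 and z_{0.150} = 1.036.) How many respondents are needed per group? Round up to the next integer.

n = 114 per group

n = (z_{α/2} + z_β)² · (σ₁² + σ₂²) / δ²
  = (2.576 + 1.036)² · (8² + 7² = 113) / 3.6²
  = 13.0465 · 113 / 12.96
  = 113.75
Round up → n = 114 per group.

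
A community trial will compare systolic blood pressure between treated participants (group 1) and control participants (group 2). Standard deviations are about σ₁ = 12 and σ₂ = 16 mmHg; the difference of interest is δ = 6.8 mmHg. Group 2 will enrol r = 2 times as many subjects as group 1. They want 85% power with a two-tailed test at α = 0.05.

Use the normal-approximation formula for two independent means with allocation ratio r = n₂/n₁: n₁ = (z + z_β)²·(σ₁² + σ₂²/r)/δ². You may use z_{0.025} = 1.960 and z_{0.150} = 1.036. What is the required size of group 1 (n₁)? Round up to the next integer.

n₁ = 53

n₁ = (z_{α/2} + z_β)² · (σ₁² + σ₂²/r) / δ²
   = (1.960 + 1.036)² · (12² + 16²/2) / 6.8²
   = 8.9760 · (144 + 128) / 46.24
   = 8.9760 · 272 / 46.24
   = 52.80
Round up → n₁ = 53; n₂ = r·n₁ = 2 × 53 = 106.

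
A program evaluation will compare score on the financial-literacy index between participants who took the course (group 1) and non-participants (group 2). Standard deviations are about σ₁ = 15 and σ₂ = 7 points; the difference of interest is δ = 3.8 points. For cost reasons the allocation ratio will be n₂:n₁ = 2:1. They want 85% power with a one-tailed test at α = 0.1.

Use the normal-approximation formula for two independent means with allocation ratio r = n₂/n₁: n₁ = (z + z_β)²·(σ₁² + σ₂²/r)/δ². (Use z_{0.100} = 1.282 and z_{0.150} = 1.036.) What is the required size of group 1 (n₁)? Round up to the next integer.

n₁ = 93

n₁ = (z_α + z_β)² · (σ₁² + σ₂²/r) / δ²
   = (1.282 + 1.036)² · (15² + 7²/2) / 3.8²
   = 5.3731 · (225 + 24.5) / 14.44
   = 5.3731 · 249.5 / 14.44
   = 92.84
Round up → n₁ = 93; n₂ = r·n₁ = 2 × 93 = 186.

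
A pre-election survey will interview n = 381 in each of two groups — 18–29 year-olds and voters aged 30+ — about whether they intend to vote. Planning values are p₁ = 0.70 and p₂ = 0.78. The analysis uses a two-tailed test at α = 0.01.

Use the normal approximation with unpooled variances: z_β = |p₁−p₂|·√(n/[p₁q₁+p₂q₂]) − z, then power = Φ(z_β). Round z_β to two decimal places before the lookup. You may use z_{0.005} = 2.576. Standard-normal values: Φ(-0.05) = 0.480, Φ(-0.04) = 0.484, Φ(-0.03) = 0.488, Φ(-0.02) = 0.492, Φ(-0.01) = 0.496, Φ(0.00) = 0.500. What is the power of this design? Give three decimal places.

z_β = |p₁−p₂|·√(n/[p₁q₁+p₂q₂]) − z_{α/2}
    = 0.08 · √(381/0.3816) − 2.576
    = 0.08 · 31.5979 − 2.576
    = 2.5278 − 2.576 = -0.0482 → -0.05
Power = Φ(-0.05) = 0.480.

Power ≈ 0.480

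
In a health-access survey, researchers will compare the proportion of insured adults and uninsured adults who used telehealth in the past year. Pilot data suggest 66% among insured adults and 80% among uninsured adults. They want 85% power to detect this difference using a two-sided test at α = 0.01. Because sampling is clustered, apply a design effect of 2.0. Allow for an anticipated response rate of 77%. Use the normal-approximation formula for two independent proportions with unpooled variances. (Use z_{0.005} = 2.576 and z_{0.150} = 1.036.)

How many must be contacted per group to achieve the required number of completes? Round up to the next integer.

n = (z_{α/2} + z_β)² · [p₁(1−p₁) + p₂(1−p₂)] / (p₁ − p₂)²
  = (2.576 + 1.036)² · (0.66·0.34 + 0.80·0.20) / (-0.14)²
  = (3.612)² · (0.2244 + 0.1600) / 0.0196
  = 13.0465 · 0.3844 / 0.0196
  = 255.87
Design effect: 2.0 × 255.87 = 511.74.
Adjust for 77% response: 511.74 / 0.77 = 664.60.
Round up → n = 665 per group.

n = 665 per group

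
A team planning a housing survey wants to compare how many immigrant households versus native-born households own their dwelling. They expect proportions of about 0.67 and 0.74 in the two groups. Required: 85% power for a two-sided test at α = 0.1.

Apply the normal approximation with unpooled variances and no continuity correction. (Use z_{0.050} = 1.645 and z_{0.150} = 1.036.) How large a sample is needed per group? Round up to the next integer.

n = (z_{α/2} + z_β)² · [p₁(1−p₁) + p₂(1−p₂)] / (p₁ − p₂)²
  = (1.645 + 1.036)² · (0.67·0.33 + 0.74·0.26) / (-0.07)²
  = (2.681)² · (0.2211 + 0.1924) / 0.0049
  = 7.1878 · 0.4135 / 0.0049
  = 606.56
Round up → n = 607 per group.

n = 607 per group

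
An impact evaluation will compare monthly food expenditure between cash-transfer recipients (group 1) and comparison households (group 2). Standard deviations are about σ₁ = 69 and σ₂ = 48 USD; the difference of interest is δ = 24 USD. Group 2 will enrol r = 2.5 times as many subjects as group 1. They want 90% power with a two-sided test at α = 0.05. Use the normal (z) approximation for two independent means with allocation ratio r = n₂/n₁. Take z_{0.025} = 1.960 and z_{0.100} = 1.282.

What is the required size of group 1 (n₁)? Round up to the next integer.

n₁ = 104

n₁ = (z_{α/2} + z_β)² · (σ₁² + σ₂²/r) / δ²
   = (1.960 + 1.282)² · (69² + 48²/2.5) / 24²
   = 10.5106 · (4761 + 921.6) / 576
   = 10.5106 · 5682.6 / 576
   = 103.69
Round up → n₁ = 104; n₂ = r·n₁ = 2.5 × 104 = 260.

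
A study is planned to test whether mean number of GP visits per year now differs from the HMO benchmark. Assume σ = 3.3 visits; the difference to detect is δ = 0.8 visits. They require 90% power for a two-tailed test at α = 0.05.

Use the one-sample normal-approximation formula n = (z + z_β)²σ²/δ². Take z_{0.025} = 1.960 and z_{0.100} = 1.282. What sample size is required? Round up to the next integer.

n = 179

n = (z_{α/2} + z_β)² · σ² / δ²
  = (1.960 + 1.282)² · 3.3² / 0.8²
  = 10.5106 · 10.89 / 0.64
  = 178.84
Round up → n = 179.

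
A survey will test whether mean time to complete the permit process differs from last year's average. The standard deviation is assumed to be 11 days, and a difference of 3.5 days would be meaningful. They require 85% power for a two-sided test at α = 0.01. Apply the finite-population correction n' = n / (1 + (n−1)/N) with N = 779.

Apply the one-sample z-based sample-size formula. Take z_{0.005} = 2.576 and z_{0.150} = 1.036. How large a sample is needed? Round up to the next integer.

n = 111

n = (z_{α/2} + z_β)² · σ² / δ²
  = (2.576 + 1.036)² · 11² / 3.5²
  = 13.0465 · 121 / 12.25
  = 128.87
Finite-population correction (N = 779): 128.87 / (1 + (128.87 − 1)/779) = 110.70.
Round up → n = 111.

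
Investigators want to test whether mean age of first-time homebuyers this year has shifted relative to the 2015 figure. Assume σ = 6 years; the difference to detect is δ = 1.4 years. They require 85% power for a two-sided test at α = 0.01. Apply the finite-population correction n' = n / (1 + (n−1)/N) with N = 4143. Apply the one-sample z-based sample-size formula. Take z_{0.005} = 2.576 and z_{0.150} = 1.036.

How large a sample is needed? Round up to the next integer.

n = (z_{α/2} + z_β)² · σ² / δ²
  = (2.576 + 1.036)² · 6² / 1.4²
  = 13.0465 · 36 / 1.96
  = 239.63
Finite-population correction (N = 4143): 239.63 / (1 + (239.63 − 1)/4143) = 226.58.
Round up → n = 227.

n = 227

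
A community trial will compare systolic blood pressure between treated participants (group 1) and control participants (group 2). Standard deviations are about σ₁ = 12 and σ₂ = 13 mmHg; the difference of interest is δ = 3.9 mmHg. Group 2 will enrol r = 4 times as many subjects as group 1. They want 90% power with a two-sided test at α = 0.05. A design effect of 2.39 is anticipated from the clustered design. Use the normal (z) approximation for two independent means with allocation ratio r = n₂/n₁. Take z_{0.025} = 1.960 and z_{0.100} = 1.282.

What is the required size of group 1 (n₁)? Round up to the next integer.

n₁ = (z_{α/2} + z_β)² · (σ₁² + σ₂²/r) / δ²
   = (1.960 + 1.282)² · (12² + 13²/4) / 3.9²
   = 10.5106 · (144 + 42.25) / 15.21
   = 10.5106 · 186.25 / 15.21
   = 128.70
Design effect: 2.39 × 128.70 = 307.60.
Round up → n₁ = 308; n₂ = r·n₁ = 4 × 308 = 1232.

n₁ = 308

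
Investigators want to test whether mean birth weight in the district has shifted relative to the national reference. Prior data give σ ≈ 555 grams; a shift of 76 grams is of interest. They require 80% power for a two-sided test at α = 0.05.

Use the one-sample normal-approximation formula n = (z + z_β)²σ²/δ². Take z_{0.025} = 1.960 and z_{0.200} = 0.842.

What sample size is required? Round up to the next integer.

n = 419

n = (z_{α/2} + z_β)² · σ² / δ²
  = (1.960 + 0.842)² · 555² / 76²
  = 7.8512 · 308025 / 5776
  = 418.69
Round up → n = 419.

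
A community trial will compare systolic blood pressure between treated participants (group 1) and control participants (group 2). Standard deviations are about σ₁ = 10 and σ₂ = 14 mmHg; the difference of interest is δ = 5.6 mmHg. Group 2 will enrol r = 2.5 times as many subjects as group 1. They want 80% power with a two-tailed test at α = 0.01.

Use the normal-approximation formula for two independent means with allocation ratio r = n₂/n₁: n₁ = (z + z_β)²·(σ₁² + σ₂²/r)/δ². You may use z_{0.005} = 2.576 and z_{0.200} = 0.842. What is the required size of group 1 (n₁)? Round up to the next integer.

n₁ = (z_{α/2} + z_β)² · (σ₁² + σ₂²/r) / δ²
   = (2.576 + 0.842)² · (10² + 14²/2.5) / 5.6²
   = 11.6827 · (100 + 78.4) / 31.36
   = 11.6827 · 178.4 / 31.36
   = 66.46
Round up → n₁ = 67; n₂ = r·n₁ = 2.5 × 67 = 168.

n₁ = 67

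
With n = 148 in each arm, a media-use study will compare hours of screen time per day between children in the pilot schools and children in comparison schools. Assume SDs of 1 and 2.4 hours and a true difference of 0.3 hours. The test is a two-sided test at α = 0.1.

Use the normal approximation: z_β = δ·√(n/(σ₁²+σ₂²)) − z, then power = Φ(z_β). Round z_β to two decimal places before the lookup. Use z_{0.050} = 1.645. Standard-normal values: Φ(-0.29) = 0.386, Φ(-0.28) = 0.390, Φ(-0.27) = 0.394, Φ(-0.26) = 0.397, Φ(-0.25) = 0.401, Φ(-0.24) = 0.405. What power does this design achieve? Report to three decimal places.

Power ≈ 0.405

z_β = δ·√(n/(σ₁²+σ₂²)) − z_{α/2}
    = 0.3 · √(148/6.76) − 1.645
    = 0.3 · 4.67905 − 1.645
    = 1.4037 − 1.645 = -0.2413 → -0.24
Power = Φ(-0.24) = 0.405.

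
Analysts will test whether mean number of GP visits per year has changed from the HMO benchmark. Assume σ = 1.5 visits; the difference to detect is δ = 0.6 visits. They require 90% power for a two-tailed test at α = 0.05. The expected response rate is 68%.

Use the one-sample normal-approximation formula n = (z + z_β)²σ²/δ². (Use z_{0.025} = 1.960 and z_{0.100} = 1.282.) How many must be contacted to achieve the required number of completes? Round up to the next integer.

n = 97

n = (z_{α/2} + z_β)² · σ² / δ²
  = (1.960 + 1.282)² · 1.5² / 0.6²
  = 10.5106 · 2.25 / 0.36
  = 65.69
Adjust for 68% response: 65.69 / 0.68 = 96.60.
Round up → n = 97.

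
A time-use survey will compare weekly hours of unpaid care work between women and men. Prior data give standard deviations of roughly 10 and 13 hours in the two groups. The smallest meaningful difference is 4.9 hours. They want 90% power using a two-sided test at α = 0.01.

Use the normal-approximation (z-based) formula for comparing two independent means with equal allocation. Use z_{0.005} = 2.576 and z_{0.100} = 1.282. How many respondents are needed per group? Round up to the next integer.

n = 167 per group

n = (z_{α/2} + z_β)² · (σ₁² + σ₂²) / δ²
  = (2.576 + 1.282)² · (10² + 13² = 269) / 4.9²
  = 14.8842 · 269 / 24.01
  = 166.76
Round up → n = 167 per group.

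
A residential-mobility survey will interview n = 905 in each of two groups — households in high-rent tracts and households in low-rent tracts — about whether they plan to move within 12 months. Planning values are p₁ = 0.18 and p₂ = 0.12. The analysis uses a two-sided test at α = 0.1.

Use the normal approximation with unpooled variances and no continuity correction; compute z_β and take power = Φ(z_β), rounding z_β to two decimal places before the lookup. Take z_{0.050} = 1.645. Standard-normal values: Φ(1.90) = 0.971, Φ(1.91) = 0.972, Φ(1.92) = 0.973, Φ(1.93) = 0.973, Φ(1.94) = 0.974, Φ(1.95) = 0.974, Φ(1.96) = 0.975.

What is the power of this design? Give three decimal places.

z_β = |p₁−p₂|·√(n/[p₁q₁+p₂q₂]) − z_{α/2}
    = 0.06 · √(905/0.2532) − 1.645
    = 0.06 · 59.7850 − 1.645
    = 3.5871 − 1.645 = 1.9421 → 1.94
Power = Φ(1.94) = 0.974.

Power ≈ 0.974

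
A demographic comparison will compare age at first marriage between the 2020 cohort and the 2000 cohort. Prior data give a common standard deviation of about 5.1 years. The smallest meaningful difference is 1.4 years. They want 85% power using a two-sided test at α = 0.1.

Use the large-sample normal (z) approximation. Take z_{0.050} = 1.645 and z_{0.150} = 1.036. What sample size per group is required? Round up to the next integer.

n = (z_{α/2} + z_β)² · (σ₁² + σ₂²) / δ²
  = (1.645 + 1.036)² · (2·5.1² = 52.02) / 1.4²
  = 7.1878 · 52.02 / 1.96
  = 190.77
Round up → n = 191 per group.

n = 191 per group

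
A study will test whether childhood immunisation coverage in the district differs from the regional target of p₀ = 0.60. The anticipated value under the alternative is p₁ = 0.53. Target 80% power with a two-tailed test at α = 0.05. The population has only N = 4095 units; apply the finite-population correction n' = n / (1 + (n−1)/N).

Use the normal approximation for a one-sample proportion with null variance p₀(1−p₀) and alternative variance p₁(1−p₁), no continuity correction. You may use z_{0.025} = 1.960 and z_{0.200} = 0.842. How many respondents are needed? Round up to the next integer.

n = [z_{α/2}·√(p₀q₀) + z_β·√(p₁q₁)]² / (p₁ − p₀)²
  = [1.960·√(0.60·0.40) + 0.842·√(0.53·0.47)]² / (-0.07)²
  = [1.960·0.4899 + 0.842·0.4991]² / 0.0049
  = [1.3804]² / 0.0049
  = 388.90
Finite-population correction (N = 4095): 388.90 / (1 + (388.90 − 1)/4095) = 355.25.
Round up → n = 356.

n = 356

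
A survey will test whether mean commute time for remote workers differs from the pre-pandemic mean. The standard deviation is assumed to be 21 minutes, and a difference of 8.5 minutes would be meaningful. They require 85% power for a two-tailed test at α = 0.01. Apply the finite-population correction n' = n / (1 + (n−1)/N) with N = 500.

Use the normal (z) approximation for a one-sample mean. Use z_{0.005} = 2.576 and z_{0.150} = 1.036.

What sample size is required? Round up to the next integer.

n = 69

n = (z_{α/2} + z_β)² · σ² / δ²
  = (2.576 + 1.036)² · 21² / 8.5²
  = 13.0465 · 441 / 72.25
  = 79.63
Finite-population correction (N = 500): 79.63 / (1 + (79.63 − 1)/500) = 68.81.
Round up → n = 69.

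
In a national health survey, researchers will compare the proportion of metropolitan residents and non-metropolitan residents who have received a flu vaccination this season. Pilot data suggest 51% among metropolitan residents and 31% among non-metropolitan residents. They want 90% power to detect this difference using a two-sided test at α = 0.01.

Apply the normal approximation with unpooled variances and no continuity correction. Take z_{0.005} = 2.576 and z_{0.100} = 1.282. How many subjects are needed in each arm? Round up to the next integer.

n = 173 per group

n = (z_{α/2} + z_β)² · [p₁(1−p₁) + p₂(1−p₂)] / (p₁ − p₂)²
  = (2.576 + 1.282)² · (0.51·0.49 + 0.31·0.69) / (0.20)²
  = (3.858)² · (0.2499 + 0.2139) / 0.0400
  = 14.8842 · 0.4638 / 0.0400
  = 172.58
Round up → n = 173 per group.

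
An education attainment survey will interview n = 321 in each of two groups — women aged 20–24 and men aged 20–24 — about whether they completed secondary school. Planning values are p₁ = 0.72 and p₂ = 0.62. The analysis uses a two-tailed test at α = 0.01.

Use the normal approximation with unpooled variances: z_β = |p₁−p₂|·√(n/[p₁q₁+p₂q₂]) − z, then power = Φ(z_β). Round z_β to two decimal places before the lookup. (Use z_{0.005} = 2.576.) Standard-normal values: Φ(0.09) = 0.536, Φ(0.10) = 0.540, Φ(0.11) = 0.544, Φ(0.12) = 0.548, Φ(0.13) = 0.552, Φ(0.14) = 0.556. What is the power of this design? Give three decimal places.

Power ≈ 0.552

z_β = |p₁−p₂|·√(n/[p₁q₁+p₂q₂]) − z_{α/2}
    = 0.10 · √(321/0.4372) − 2.576
    = 0.10 · 27.0965 − 2.576
    = 2.7096 − 2.576 = 0.1336 → 0.13
Power = Φ(0.13) = 0.552.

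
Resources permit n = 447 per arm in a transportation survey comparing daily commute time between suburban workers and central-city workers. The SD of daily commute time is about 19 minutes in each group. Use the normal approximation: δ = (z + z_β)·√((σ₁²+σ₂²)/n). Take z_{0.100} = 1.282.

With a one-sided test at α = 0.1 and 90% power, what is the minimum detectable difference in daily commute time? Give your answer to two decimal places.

Minimum detectable difference ≈ 3.26 minutes

δ = (z_α + z_β) · √((σ₁²+σ₂²)/n)
  = (1.282 + 1.282) · √(722/447)
  = 2.564 · √1.6152
  = 2.564 · 1.2709
  = 3.2586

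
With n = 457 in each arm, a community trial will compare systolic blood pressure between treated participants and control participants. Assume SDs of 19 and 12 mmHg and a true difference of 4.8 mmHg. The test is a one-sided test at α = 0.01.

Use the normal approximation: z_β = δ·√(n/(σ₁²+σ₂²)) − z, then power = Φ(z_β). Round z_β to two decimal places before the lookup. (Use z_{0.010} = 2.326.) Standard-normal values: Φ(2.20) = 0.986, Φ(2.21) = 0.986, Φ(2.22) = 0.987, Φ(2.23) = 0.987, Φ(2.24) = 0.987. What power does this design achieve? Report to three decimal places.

Power ≈ 0.987

z_β = δ·√(n/(σ₁²+σ₂²)) − z_α
    = 4.8 · √(457/505) − 2.326
    = 4.8 · 0.95129 − 2.326
    = 4.5662 − 2.326 = 2.2402 → 2.24
Power = Φ(2.24) = 0.987.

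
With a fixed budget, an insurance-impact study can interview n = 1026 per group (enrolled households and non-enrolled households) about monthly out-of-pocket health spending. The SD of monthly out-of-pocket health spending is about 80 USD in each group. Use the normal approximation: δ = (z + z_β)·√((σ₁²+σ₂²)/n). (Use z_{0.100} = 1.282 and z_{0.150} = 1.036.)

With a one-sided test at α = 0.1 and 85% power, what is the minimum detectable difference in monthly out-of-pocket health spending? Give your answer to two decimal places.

δ = (z_α + z_β) · √((σ₁²+σ₂²)/n)
  = (1.282 + 1.036) · √(12800/1026)
  = 2.318 · √12.4756
  = 2.318 · 3.5321
  = 8.1874

Minimum detectable difference ≈ 8.19 USD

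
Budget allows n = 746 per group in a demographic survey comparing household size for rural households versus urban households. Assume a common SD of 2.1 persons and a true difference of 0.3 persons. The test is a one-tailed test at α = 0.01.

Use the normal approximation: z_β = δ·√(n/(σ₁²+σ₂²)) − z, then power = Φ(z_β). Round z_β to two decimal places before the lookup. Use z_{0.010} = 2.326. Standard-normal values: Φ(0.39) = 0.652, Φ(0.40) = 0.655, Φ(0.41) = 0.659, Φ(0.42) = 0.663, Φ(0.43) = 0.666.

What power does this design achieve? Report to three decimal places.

Power ≈ 0.666

z_β = δ·√(n/(σ₁²+σ₂²)) − z_α
    = 0.3 · √(746/8.82) − 2.326
    = 0.3 · 9.19677 − 2.326
    = 2.7590 − 2.326 = 0.4330 → 0.43
Power = Φ(0.43) = 0.666.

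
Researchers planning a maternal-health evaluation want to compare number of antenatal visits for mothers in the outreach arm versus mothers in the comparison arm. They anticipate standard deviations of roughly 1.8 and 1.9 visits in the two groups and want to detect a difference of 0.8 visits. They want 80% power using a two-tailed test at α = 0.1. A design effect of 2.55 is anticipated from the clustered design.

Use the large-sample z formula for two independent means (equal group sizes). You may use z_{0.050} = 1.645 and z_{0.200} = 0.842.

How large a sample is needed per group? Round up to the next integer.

n = 169 per group

n = (z_{α/2} + z_β)² · (σ₁² + σ₂²) / δ²
  = (1.645 + 0.842)² · (1.8² + 1.9² = 6.85) / 0.8²
  = 6.1852 · 6.85 / 0.64
  = 66.20
Design effect: 2.55 × 66.20 = 168.81.
Round up → n = 169 per group.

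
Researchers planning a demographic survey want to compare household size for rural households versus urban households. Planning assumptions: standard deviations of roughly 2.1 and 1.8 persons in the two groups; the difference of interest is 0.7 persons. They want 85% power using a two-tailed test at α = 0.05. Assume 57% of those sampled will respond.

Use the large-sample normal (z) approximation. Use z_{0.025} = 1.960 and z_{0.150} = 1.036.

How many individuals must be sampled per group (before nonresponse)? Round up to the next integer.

n = (z_{α/2} + z_β)² · (σ₁² + σ₂²) / δ²
  = (1.960 + 1.036)² · (2.1² + 1.8² = 7.65) / 0.7²
  = 8.9760 · 7.65 / 0.49
  = 140.14
Adjust for 57% response: 140.14 / 0.57 = 245.85.
Round up → n = 246 per group.

n = 246 per group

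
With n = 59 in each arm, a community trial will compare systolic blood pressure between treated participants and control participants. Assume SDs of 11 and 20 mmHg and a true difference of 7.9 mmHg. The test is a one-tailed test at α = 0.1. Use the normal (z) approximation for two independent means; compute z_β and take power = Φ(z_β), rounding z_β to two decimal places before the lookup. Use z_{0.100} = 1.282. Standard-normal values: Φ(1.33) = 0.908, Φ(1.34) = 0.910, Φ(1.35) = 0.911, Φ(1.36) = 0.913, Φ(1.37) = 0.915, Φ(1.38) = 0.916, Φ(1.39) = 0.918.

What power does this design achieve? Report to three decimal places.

Power ≈ 0.916

z_β = δ·√(n/(σ₁²+σ₂²)) − z_α
    = 7.9 · √(59/521) − 1.282
    = 7.9 · 0.33652 − 1.282
    = 2.6585 − 1.282 = 1.3765 → 1.38
Power = Φ(1.38) = 0.916.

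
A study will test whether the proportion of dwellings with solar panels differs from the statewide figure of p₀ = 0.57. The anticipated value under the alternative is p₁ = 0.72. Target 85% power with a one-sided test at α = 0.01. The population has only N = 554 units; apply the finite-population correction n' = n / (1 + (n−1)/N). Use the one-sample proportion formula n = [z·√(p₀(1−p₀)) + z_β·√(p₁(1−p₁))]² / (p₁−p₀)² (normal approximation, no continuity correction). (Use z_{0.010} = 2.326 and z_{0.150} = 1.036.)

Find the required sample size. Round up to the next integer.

n = [z_α·√(p₀q₀) + z_β·√(p₁q₁)]² / (p₁ − p₀)²
  = [2.326·√(0.57·0.43) + 1.036·√(0.72·0.28)]² / (0.15)²
  = [2.326·0.4951 + 1.036·0.4490]² / 0.0225
  = [1.6167]² / 0.0225
  = 116.17
Finite-population correction (N = 554): 116.17 / (1 + (116.17 − 1)/554) = 96.17.
Round up → n = 97.

n = 97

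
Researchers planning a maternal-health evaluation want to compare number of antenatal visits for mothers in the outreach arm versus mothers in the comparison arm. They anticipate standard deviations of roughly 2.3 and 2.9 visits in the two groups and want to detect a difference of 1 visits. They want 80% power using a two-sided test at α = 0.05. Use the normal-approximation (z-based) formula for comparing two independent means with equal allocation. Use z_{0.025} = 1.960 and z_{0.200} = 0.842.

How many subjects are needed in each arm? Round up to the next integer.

n = 108 per group

n = (z_{α/2} + z_β)² · (σ₁² + σ₂²) / δ²
  = (1.960 + 0.842)² · (2.3² + 2.9² = 13.7) / 1²
  = 7.8512 · 13.7 / 1
  = 107.56
Round up → n = 108 per group.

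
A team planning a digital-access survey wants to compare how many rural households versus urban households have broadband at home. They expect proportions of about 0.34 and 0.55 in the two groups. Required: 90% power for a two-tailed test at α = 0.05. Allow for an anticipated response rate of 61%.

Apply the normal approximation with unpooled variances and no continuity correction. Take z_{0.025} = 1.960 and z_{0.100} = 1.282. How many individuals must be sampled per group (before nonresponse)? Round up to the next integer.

n = (z_{α/2} + z_β)² · [p₁(1−p₁) + p₂(1−p₂)] / (p₁ − p₂)²
  = (1.960 + 1.282)² · (0.34·0.66 + 0.55·0.45) / (-0.21)²
  = (3.242)² · (0.2244 + 0.2475) / 0.0441
  = 10.5106 · 0.4719 / 0.0441
  = 112.47
Adjust for 61% response: 112.47 / 0.61 = 184.38.
Round up → n = 185 per group.

n = 185 per group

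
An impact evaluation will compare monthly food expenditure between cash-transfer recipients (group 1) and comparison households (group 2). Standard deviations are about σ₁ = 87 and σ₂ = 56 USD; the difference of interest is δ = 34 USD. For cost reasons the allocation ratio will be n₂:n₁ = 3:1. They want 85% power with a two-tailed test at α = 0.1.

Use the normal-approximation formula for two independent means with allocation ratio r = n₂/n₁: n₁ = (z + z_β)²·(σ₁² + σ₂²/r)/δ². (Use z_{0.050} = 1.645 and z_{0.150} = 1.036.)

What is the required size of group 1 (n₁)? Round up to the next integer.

n₁ = (z_{α/2} + z_β)² · (σ₁² + σ₂²/r) / δ²
   = (1.645 + 1.036)² · (87² + 56²/3) / 34²
   = 7.1878 · (7569 + 1045.3) / 1156
   = 7.1878 · 8614.3 / 1156
   = 53.56
Round up → n₁ = 54; n₂ = r·n₁ = 3 × 54 = 162.

n₁ = 54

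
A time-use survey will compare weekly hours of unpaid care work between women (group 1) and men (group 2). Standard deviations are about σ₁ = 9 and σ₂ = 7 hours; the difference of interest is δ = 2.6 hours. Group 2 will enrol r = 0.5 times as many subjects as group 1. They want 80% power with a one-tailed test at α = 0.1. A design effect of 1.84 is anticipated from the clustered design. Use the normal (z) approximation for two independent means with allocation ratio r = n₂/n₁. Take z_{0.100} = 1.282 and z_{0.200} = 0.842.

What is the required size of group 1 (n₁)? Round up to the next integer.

n₁ = (z_α + z_β)² · (σ₁² + σ₂²/r) / δ²
   = (1.282 + 0.842)² · (9² + 7²/0.5) / 2.6²
   = 4.5114 · (81 + 98) / 6.76
   = 4.5114 · 179 / 6.76
   = 119.46
Design effect: 1.84 × 119.46 = 219.80.
Round up → n₁ = 220; n₂ = r·n₁ = 0.5 × 220 = 110.

n₁ = 220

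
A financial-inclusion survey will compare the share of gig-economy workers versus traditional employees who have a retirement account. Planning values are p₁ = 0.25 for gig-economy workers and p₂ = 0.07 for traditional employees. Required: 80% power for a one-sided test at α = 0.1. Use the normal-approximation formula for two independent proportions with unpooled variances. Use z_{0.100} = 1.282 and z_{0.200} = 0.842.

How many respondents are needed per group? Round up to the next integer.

n = 36 per group

n = (z_α + z_β)² · [p₁(1−p₁) + p₂(1−p₂)] / (p₁ − p₂)²
  = (1.282 + 0.842)² · (0.25·0.75 + 0.07·0.93) / (0.18)²
  = (2.124)² · (0.1875 + 0.0651) / 0.0324
  = 4.5114 · 0.2526 / 0.0324
  = 35.17
Round up → n = 36 per group.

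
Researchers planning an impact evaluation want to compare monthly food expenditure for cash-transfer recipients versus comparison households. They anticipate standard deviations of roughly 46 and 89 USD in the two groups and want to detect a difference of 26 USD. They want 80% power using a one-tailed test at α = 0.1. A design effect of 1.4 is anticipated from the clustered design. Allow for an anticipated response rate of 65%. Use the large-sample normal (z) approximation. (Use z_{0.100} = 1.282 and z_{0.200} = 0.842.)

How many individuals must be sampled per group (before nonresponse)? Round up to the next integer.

n = (z_α + z_β)² · (σ₁² + σ₂²) / δ²
  = (1.282 + 0.842)² · (46² + 89² = 10037) / 26²
  = 4.5114 · 10037 / 676
  = 66.98
Design effect: 1.4 × 66.98 = 93.78.
Adjust for 65% response: 93.78 / 0.65 = 144.27.
Round up → n = 145 per group.

n = 145 per group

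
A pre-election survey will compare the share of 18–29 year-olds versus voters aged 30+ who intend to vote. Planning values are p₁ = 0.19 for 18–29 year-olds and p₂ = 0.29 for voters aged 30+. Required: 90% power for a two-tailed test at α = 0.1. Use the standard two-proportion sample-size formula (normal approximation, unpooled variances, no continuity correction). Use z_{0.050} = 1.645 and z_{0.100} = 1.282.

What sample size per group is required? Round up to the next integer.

n = (z_{α/2} + z_β)² · [p₁(1−p₁) + p₂(1−p₂)] / (p₁ − p₂)²
  = (1.645 + 1.282)² · (0.19·0.81 + 0.29·0.71) / (-0.10)²
  = (2.927)² · (0.1539 + 0.2059) / 0.0100
  = 8.5673 · 0.3598 / 0.0100
  = 308.25
Round up → n = 309 per group.

n = 309 per group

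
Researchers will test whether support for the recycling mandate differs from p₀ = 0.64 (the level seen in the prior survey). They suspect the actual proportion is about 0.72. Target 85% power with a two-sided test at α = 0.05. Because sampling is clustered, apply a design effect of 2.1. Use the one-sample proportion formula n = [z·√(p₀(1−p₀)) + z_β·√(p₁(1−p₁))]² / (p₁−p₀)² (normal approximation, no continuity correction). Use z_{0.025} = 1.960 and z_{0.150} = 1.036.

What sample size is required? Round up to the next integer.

n = [z_{α/2}·√(p₀q₀) + z_β·√(p₁q₁)]² / (p₁ − p₀)²
  = [1.960·√(0.64·0.36) + 1.036·√(0.72·0.28)]² / (0.08)²
  = [1.960·0.4800 + 1.036·0.4490]² / 0.0064
  = [1.4060]² / 0.0064
  = 308.86
Design effect: 2.1 × 308.86 = 648.62.
Round up → n = 649.

n = 649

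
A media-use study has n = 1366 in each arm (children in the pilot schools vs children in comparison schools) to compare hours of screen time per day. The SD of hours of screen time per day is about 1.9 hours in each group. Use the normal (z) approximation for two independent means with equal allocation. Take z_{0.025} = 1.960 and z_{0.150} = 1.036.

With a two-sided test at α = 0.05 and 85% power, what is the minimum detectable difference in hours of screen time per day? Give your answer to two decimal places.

Minimum detectable difference ≈ 0.22 hours

δ = (z_{α/2} + z_β) · √((σ₁²+σ₂²)/n)
  = (1.960 + 1.036) · √(7.22/1366)
  = 2.996 · √0.00529
  = 2.996 · 0.0727
  = 0.2178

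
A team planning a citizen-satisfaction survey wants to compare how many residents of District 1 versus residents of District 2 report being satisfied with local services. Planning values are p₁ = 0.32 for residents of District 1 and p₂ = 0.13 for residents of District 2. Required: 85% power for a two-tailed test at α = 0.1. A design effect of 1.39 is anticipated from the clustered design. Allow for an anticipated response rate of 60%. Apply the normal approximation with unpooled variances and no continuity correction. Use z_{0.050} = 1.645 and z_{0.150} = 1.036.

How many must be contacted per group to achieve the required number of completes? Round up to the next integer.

n = (z_{α/2} + z_β)² · [p₁(1−p₁) + p₂(1−p₂)] / (p₁ − p₂)²
  = (1.645 + 1.036)² · (0.32·0.68 + 0.13·0.87) / (0.19)²
  = (2.681)² · (0.2176 + 0.1131) / 0.0361
  = 7.1878 · 0.3307 / 0.0361
  = 65.84
Design effect: 1.39 × 65.84 = 91.52.
Adjust for 60% response: 91.52 / 0.60 = 152.54.
Round up → n = 153 per group.

n = 153 per group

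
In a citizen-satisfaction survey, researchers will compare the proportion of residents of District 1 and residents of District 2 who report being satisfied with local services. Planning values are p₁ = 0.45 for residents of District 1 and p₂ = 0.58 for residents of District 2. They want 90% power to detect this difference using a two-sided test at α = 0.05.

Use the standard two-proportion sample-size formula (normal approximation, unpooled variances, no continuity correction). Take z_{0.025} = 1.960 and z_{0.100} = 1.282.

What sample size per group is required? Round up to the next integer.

n = (z_{α/2} + z_β)² · [p₁(1−p₁) + p₂(1−p₂)] / (p₁ − p₂)²
  = (1.960 + 1.282)² · (0.45·0.55 + 0.58·0.42) / (-0.13)²
  = (3.242)² · (0.2475 + 0.2436) / 0.0169
  = 10.5106 · 0.4911 / 0.0169
  = 305.43
Round up → n = 306 per group.

n = 306 per group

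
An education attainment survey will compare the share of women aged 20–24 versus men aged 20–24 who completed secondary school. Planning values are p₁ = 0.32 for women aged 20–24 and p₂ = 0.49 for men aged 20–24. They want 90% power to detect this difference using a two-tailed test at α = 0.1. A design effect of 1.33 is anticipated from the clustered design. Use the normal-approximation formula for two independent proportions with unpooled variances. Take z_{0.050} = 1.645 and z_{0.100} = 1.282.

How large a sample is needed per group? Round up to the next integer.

n = 185 per group

n = (z_{α/2} + z_β)² · [p₁(1−p₁) + p₂(1−p₂)] / (p₁ − p₂)²
  = (1.645 + 1.282)² · (0.32·0.68 + 0.49·0.51) / (-0.17)²
  = (2.927)² · (0.2176 + 0.2499) / 0.0289
  = 8.5673 · 0.4675 / 0.0289
  = 138.59
Design effect: 1.33 × 138.59 = 184.32.
Round up → n = 185 per group.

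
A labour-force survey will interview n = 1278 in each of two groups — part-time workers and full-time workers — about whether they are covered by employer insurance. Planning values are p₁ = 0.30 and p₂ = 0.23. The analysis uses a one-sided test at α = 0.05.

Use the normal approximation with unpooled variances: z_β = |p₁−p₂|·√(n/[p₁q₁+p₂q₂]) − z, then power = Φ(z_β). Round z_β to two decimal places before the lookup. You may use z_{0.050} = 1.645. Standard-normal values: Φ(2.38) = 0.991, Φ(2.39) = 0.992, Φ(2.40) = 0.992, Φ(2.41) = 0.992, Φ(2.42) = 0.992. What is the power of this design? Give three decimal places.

Power ≈ 0.991

z_β = |p₁−p₂|·√(n/[p₁q₁+p₂q₂]) − z_α
    = 0.07 · √(1278/0.3871) − 1.645
    = 0.07 · 57.4584 − 1.645
    = 4.0221 − 1.645 = 2.3771 → 2.38
Power = Φ(2.38) = 0.991.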